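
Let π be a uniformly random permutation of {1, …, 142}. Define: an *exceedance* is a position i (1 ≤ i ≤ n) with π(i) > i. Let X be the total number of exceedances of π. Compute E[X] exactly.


Write X = Σ_{i=1}^{142} X_i, where X_i = 1_{π(i) > i}.
For each fixed i, π(i) is uniform over {1, …, 142} (marginal of a uniform permutation), so P[π(i) > i] = (n − i)/n. Summing: Σ_{i=1}^{142} (n − i)/n = (0 + 1 + … + 141)/142 = 142(142 − 1)/(2·142) = (142 − 1)/2.
Hence E[X] = Σ_{i=1}^{142} (142 − i)/142 = 141/2 ≈ 70.500000.

E[X] = 141/2 = 70.500000.


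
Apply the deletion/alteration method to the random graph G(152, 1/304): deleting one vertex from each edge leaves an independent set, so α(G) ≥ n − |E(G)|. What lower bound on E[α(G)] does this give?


E[|E(G)|] = C(152, 2)·p = 11476 · (1/304) = 151/4.
E[α(G)] ≥ n − E[|E(G)|] = 152 − 151/4 = 457/4.
Numerically: ≈ 114.250.
(This is only a lower bound; the true E[α(G)] may be larger.)

E[α(G)] ≥ 457/4 ≈ 114.250.


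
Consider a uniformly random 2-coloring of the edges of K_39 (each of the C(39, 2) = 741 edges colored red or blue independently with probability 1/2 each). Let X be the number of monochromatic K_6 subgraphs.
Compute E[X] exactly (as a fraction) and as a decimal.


Let X = Σ_S X_S over the C(39, 6) = 3262623 subsets S of size 6, where X_S = 1 if the K_6 on S is monochromatic.
For a fixed S, the K_6 on S has C(6, 2) = 15 edges. P[all 15 edges red] = (1/2)^15, and likewise for blue, so P[monochromatic] = 2·(1/2)^15 = 2^{1 − 15} = 1/16384.
By linearity of expectation: E[X] = C(39, 6) · 2^{1 − 15} = 3262623 · 1/16384 = 3262623/16384.
Numerically: E[X] ≈ 199.1347.

E[X] = C(39,6)·2^(1−C(6,2)) = 3262623/16384 ≈ 199.1347.


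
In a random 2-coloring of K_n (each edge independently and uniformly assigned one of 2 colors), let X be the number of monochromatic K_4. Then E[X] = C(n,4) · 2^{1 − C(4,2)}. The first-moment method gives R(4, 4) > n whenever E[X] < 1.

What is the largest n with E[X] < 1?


We need C(n, 4) · 2^{1 − 6} < 1, i.e. C(n, 4) < 2^{6 − 1} = 32.
Check values of n near the boundary:
  n = 5: C(5, 4) = 5; 5 < 32? YES
  n = 6: C(6, 4) = 15; 15 < 32? YES
  n = 7: C(7, 4) = 35; 35 < 32? NO
The largest n with C(n, 4) < 32 is n = 6 (where E[X] = 15/32 ≈ 0.46875). Hence R(4, 4) > 6, i.e. R(4, 4) ≥ 7.

Largest n = 6; hence R(4, 4) > 6.


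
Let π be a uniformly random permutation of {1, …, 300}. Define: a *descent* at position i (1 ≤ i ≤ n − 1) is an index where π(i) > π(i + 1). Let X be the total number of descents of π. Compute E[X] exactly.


Write X = Σ X_I over i = 1, …, 299, with X_I the indicator of one descent.
There are 299 indicators.
For each fixed i, the pair (π(i), π(i+1)) is a uniformly random ordered pair of distinct values from {1, …, 300}; by symmetry P[π(i) > π(i+1)] = 1/2.
By linearity: E[X] = 299 · (1/2) = (300 − 1) · (1/2) = 299/2 ≈ 149.50000.

E[X] = 299/2 = 149.50000.


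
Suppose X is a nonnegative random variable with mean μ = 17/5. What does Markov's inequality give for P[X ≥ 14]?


μ = E[X] = 17/5, a = 14.
Markov: P[X ≥ 14] ≤ μ/a = (17/5)/14 = 17/70.
Numerically: ≈ 0.24286.
(Since a = 14 > μ = 3.40000, the bound 17/70 is < 1 and informative.)

P[X ≥ 14] ≤ 17/70 ≈ 0.24286.


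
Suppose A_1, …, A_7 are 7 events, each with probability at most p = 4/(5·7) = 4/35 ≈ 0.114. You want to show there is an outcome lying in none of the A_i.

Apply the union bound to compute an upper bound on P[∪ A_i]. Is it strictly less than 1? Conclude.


Union bound: P[∪_{i=1}^{7} A_i] ≤ Σ_i P[A_i] ≤ 7·p = 7·(4/35) = 4/5.
Numerically: 4/5 ≈ 0.800.
Is 4/5 < 1? YES.
Since P[∪ A_i] ≤ 4/5 < 1, the complement has P[∩ A_i^c] ≥ 1 − 4/5 = 1/5 > 0, so some outcome avoids every A_i.

7·p = 4/5 ≈ 0.800; existence CERTIFIED by the union bound.


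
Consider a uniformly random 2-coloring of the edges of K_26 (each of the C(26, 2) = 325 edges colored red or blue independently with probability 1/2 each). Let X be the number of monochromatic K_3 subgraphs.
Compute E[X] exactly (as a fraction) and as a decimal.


Let X = Σ_S X_S over the C(26, 3) = 2600 subsets S of size 3, where X_S = 1 if the K_3 on S is monochromatic.
For a fixed S, the K_3 on S has C(3, 2) = 3 edges. P[all 3 edges red] = (1/2)^3, and likewise for blue, so P[monochromatic] = 2·(1/2)^3 = 2^{1 − 3} = 1/4.
By linearity of expectation: E[X] = C(26, 3) · 2^{1 − 3} = 2600 · 1/4 = 650.
Numerically: E[X] ≈ 650.000000.

E[X] = C(26,3)·2^(1−C(3,2)) = 650 ≈ 650.000000.


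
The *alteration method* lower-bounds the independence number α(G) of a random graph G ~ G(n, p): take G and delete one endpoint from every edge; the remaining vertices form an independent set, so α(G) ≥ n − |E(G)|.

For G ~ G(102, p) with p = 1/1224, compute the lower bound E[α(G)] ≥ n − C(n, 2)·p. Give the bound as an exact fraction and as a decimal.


E[|E(G)|] = C(102, 2)·p = 5151 · (1/1224) = 101/24.
E[α(G)] ≥ n − E[|E(G)|] = 102 − 101/24 = 2347/24.
Numerically: ≈ 97.7917.
(This is only a lower bound; the true E[α(G)] may be larger.)

E[α(G)] ≥ 2347/24 ≈ 97.7917.


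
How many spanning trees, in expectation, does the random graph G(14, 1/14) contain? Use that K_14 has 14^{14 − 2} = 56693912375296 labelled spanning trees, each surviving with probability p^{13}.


K_14 has 14^{14 − 2} = 56693912375296 labelled spanning trees.
For each such spanning tree H, let X_H = 1 if all 13 edges of H are present in G. Then P[X_H = 1] = p^{13} = (1/14)^{13} = 1/793714773254144.
Summing the indicators: E[X] = Σ_H E[X_H] = 56693912375296 · p^{13} = 56693912375296 · 1/793714773254144 = 1/14.
Numerically: E[X] ≈ 0.0714286.

E[X] = 56693912375296 · (1/14)^{13} = 1/14 ≈ 0.0714286.


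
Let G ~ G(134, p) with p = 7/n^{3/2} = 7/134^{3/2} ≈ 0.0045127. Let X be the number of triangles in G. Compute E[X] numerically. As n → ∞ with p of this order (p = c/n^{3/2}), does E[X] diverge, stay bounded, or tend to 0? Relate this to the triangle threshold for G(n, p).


Number of potential triangles: C(134, 3) = 392084.
Each occurs with probability p³ ≈ (0.0045127)³ ≈ 9.1901485e-08.
By linearity: E[X] = C(134, 3)·p³ ≈ 392084 · 9.1901485e-08 ≈ 0.03603.
Since α = 3/2 > 1, p = c/n^{3/2} = o(1/n) is below the triangle threshold p ~ 1/n. Asymptotically E[X] ~ (c³/6)·n^{3(1−α)} = (7³/6)·n^{-1.5} → 0, so by Markov's inequality G has no triangles w.h.p.

E[X] ≈ 0.03603; in regime p = Θ(1/n^{3/2}) E[X] tends to 0 (below the triangle threshold p ~ 1/n).


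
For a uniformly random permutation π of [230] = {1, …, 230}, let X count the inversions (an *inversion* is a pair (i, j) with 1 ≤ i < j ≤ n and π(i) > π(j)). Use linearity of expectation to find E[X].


Write X = Σ X_I over the C(230, 2) = 26335 pairs i < j, with X_I the indicator of one inversion.
There are 26335 indicators.
For each fixed pair i < j, the values π(i) and π(j) are two distinct elements of {1, …, 230} in uniformly random order; by symmetry P[π(i) > π(j)] = 1/2.
By linearity: E[X] = 26335 · (1/2) = C(230, 2) · (1/2) = 26335/2 = 26335/2 ≈ 13167.50000.

E[X] = 26335/2 = 13167.50000.


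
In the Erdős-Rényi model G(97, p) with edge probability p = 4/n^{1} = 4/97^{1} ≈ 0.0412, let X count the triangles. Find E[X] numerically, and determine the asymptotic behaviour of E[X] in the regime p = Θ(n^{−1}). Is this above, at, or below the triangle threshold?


Number of potential triangles: C(97, 3) = 147440.
Each occurs with probability p³ ≈ (0.0412)³ ≈ 7.01237e-05.
By linearity: E[X] = C(97, 3)·p³ ≈ 147440 · 7.01237e-05 ≈ 10.339.
Here α = 1, so p = 4/n is exactly at the triangle threshold p ~ 1/n. Asymptotically E[X] → c³/6 = 4³/6 = 32/3 ≈ 10.667, a bounded constant. In this regime the triangle count is asymptotically Poisson(c³/6).

E[X] ≈ 10.339; in regime p = Θ(1/n^{1}) E[X] stays bounded (at the triangle threshold p ~ 1/n).


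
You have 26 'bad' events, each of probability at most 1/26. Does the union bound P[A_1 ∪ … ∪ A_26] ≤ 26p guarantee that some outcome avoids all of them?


Union bound: P[∪_{i=1}^{26} A_i] ≤ Σ_i P[A_i] ≤ 26·p = 26·(1/26) = 1.
Numerically: 1 ≈ 1.0000.
Is 1 < 1? NO.
Since the bound 1 is ≥ 1, the union bound is uninformative here; it does NOT by itself certify existence.

26·p = 1 ≈ 1.0000; existence NOT certified by the union bound.


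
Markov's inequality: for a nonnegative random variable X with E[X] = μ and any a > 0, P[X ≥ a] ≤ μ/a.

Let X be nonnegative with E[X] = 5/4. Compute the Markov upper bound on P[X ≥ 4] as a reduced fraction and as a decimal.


μ = E[X] = 5/4, a = 4.
Markov: P[X ≥ 4] ≤ μ/a = (5/4)/4 = 5/16.
Numerically: ≈ 0.31250.
(Since a = 4 > μ = 1.25000, the bound 5/16 is < 1 and informative.)

P[X ≥ 4] ≤ 5/16 ≈ 0.31250.


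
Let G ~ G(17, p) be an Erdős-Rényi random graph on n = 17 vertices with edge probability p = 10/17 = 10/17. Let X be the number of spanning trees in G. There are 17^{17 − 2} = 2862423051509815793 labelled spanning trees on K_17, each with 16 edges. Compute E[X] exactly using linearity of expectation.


K_17 has 17^{17 − 2} = 2862423051509815793 labelled spanning trees.
For each such spanning tree H, let X_H = 1 if all 16 edges of H are present in G. Then P[X_H = 1] = p^{16} = (10/17)^{16} = 10000000000000000/48661191875666868481.
By linearity of expectation: E[X] = Σ_H E[X_H] = 2862423051509815793 · p^{16} = 2862423051509815793 · 10000000000000000/48661191875666868481 = 10000000000000000/17.
Numerically: E[X] ≈ 5.8824e+14.

E[X] = 2862423051509815793 · (10/17)^{16} = 10000000000000000/17 ≈ 5.8824e+14.


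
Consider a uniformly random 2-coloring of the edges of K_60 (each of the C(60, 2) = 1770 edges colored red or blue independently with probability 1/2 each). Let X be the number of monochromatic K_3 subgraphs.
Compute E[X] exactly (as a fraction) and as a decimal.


Let X = Σ_S X_S over the C(60, 3) = 34220 subsets S of size 3, where X_S = 1 if the K_3 on S is monochromatic.
For a fixed S, the K_3 on S has C(3, 2) = 3 edges. P[all 3 edges red] = (1/2)^3, and likewise for blue, so P[monochromatic] = 2·(1/2)^3 = 2^{1 − 3} = 1/4.
By linearity of expectation: E[X] = C(60, 3) · 2^{1 − 3} = 34220 · 1/4 = 8555.
Numerically: E[X] ≈ 8555.00000.

E[X] = C(60,3)·2^(1−C(3,2)) = 8555 ≈ 8555.00000.


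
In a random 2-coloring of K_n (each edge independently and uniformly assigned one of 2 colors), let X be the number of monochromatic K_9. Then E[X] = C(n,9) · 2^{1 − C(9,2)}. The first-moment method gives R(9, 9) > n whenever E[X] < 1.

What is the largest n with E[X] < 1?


We need C(n, 9) · 2^{1 − 36} < 1, i.e. C(n, 9) < 2^{36 − 1} = 34359738368.
Check values of n near the boundary:
  n = 63: C(63, 9) = 23667689815; 23667689815 < 34359738368? YES
  n = 64: C(64, 9) = 27540584512; 27540584512 < 34359738368? YES
  n = 65: C(65, 9) = 31966749880; 31966749880 < 34359738368? YES
  n = 66: C(66, 9) = 37014131440; 37014131440 < 34359738368? NO
  n = 67: C(67, 9) = 42757703560; 42757703560 < 34359738368? NO
The largest n with C(n, 9) < 34359738368 is n = 65 (where E[X] = 3995843735/4294967296 ≈ 0.930355). Hence R(9, 9) > 65, i.e. R(9, 9) ≥ 66.

Largest n = 65; hence R(9, 9) > 65.


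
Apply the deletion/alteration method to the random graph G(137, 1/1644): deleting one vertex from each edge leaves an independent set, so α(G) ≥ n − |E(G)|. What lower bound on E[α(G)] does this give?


E[|E(G)|] = C(137, 2)·p = 9316 · (1/1644) = 17/3.
E[α(G)] ≥ n − E[|E(G)|] = 137 − 17/3 = 394/3.
Numerically: ≈ 131.3333.
(This is only a lower bound; the true E[α(G)] may be larger.)

E[α(G)] ≥ 394/3 ≈ 131.3333.


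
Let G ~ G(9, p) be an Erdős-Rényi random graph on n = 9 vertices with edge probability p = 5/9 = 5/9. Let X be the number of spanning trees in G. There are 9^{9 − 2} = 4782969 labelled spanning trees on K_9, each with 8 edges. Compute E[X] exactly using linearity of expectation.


K_9 has 9^{9 − 2} = 4782969 labelled spanning trees.
For each such spanning tree H, let X_H = 1 if all 8 edges of H are present in G. Then P[X_H = 1] = p^{8} = (5/9)^{8} = 390625/43046721.
By linearity of expectation: E[X] = Σ_H E[X_H] = 4782969 · p^{8} = 4782969 · 390625/43046721 = 390625/9.
Numerically: E[X] ≈ 4.34e+04.

E[X] = 4782969 · (5/9)^{8} = 390625/9 ≈ 4.34e+04.


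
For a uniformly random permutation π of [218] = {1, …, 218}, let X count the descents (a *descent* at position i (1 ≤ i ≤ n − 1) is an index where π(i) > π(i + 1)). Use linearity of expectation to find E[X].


Write X = Σ X_I over i = 1, …, 217, with X_I the indicator of one descent.
There are 217 indicators.
For each fixed i, the pair (π(i), π(i+1)) is a uniformly random ordered pair of distinct values from {1, …, 218}; by symmetry P[π(i) > π(i+1)] = 1/2.
By linearity: E[X] = 217 · (1/2) = (218 − 1) · (1/2) = 217/2 ≈ 108.5000.

E[X] = 217/2 = 108.5000.


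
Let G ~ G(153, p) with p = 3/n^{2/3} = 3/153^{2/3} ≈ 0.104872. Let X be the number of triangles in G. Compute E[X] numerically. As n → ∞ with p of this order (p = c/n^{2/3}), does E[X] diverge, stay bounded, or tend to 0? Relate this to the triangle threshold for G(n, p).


Number of potential triangles: C(153, 3) = 585276.
Each occurs with probability p³ ≈ (0.104872)³ ≈ 1.15340254e-03.
By linearity: E[X] = C(153, 3)·p³ ≈ 585276 · 1.15340254e-03 ≈ 675.058824.
Since α = 2/3 < 1, p = c/n^{2/3} ≫ 1/n is above the triangle threshold p ~ 1/n. Asymptotically E[X] ~ (c³/6)·n^{3(1−α)} = (3³/6)·n^{1} → ∞; triangles are abundant w.h.p.

E[X] ≈ 675.058824; in regime p = Θ(1/n^{2/3}) E[X] diverges (above the triangle threshold p ~ 1/n).


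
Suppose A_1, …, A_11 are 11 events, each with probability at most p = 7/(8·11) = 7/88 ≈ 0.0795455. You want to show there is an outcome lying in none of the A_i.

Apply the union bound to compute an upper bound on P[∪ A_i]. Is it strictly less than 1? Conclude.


Union bound: P[∪_{i=1}^{11} A_i] ≤ Σ_i P[A_i] ≤ 11·p = 11·(7/88) = 7/8.
Numerically: 7/8 ≈ 0.8750000.
Is 7/8 < 1? YES.
Since P[∪ A_i] ≤ 7/8 < 1, the complement has P[∩ A_i^c] ≥ 1 − 7/8 = 1/8 > 0, so some outcome avoids every A_i.

11·p = 7/8 ≈ 0.8750000; existence CERTIFIED by the union bound.


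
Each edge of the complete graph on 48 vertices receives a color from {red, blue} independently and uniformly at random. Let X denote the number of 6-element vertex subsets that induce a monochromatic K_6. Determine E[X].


Let X = Σ_S X_S over the C(48, 6) = 12271512 subsets S of size 6, where X_S = 1 if the K_6 on S is monochromatic.
For a fixed S, the K_6 on S has C(6, 2) = 15 edges. P[all 15 edges red] = (1/2)^15, and likewise for blue, so P[monochromatic] = 2·(1/2)^15 = 2^{1 − 15} = 1/16384.
Summing: E[X] = C(48, 6) · 2^{1 − 15} = 12271512 · 1/16384 = 1533939/2048.
Numerically: E[X] ≈ 748.99365.

E[X] = C(48,6)·2^(1−C(6,2)) = 1533939/2048 ≈ 748.99365.


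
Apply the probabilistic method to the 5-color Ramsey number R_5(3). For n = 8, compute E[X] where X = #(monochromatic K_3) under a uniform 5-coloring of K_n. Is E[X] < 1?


E[X] = C(8, 3) · 5^{1 − 3} = 56 · 5^{−2} = 56/25.
As a reduced fraction: E[X] = 56/25 ≈ 2.240.
Is E[X] < 1? NO.
Since E[X] ≥ 1, the first-moment bound is inconclusive at n = 8; it does NOT by itself certify R_5(3) > 8.

E[X] = 56/25 ≈ 2.240; E[X] ≥ 1; first-moment method inconclusive here.


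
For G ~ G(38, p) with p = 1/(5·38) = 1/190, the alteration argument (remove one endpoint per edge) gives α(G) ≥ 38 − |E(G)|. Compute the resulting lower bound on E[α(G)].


E[|E(G)|] = C(38, 2)·p = 703 · (1/190) = 37/10.
E[α(G)] ≥ n − E[|E(G)|] = 38 − 37/10 = 343/10.
Numerically: ≈ 34.300.
(This is only a lower bound; the true E[α(G)] may be larger.)

E[α(G)] ≥ 343/10 ≈ 34.300.


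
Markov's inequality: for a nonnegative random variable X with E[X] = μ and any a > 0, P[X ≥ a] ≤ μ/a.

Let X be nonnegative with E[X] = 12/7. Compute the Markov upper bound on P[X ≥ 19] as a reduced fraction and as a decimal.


μ = E[X] = 12/7, a = 19.
Markov: P[X ≥ 19] ≤ μ/a = (12/7)/19 = 12/133.
Numerically: ≈ 0.090.
(Since a = 19 > μ = 1.714, the bound 12/133 is < 1 and informative.)

P[X ≥ 19] ≤ 12/133 ≈ 0.090.


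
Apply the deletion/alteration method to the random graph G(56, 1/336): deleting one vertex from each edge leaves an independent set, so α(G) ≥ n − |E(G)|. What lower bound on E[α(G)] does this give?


E[|E(G)|] = C(56, 2)·p = 1540 · (1/336) = 55/12.
E[α(G)] ≥ n − E[|E(G)|] = 56 − 55/12 = 617/12.
Numerically: ≈ 51.416667.
(This is only a lower bound; the true E[α(G)] may be larger.)

E[α(G)] ≥ 617/12 ≈ 51.416667.


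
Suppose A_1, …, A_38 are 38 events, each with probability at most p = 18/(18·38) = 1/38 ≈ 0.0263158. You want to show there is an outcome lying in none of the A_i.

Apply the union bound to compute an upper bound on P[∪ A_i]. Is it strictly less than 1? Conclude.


Union bound: P[∪_{i=1}^{38} A_i] ≤ Σ_i P[A_i] ≤ 38·p = 38·(1/38) = 1.
Numerically: 1 ≈ 1.0000000.
Is 1 < 1? NO.
Since the bound 1 is ≥ 1, the union bound is uninformative here; it does NOT by itself certify existence.

38·p = 1 ≈ 1.0000000; existence NOT certified by the union bound.


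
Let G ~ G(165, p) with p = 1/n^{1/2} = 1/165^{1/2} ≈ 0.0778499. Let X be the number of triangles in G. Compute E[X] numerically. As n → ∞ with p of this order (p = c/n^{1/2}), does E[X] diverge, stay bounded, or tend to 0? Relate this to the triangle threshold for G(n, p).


Number of potential triangles: C(165, 3) = 735130.
Each occurs with probability p³ ≈ (0.0778499)³ ≈ 4.71817542e-04.
By linearity: E[X] = C(165, 3)·p³ ≈ 735130 · 4.71817542e-04 ≈ 346.847230.
Since α = 1/2 < 1, p = c/n^{1/2} ≫ 1/n is above the triangle threshold p ~ 1/n. Asymptotically E[X] ~ (c³/6)·n^{3(1−α)} = (1³/6)·n^{1.5} → ∞; triangles are abundant w.h.p.

E[X] ≈ 346.847230; in regime p = Θ(1/n^{1/2}) E[X] diverges (above the triangle threshold p ~ 1/n).


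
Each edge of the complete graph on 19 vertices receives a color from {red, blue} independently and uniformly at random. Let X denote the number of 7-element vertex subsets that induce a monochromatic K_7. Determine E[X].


Let X = Σ_S X_S over the C(19, 7) = 50388 subsets S of size 7, where X_S = 1 if the K_7 on S is monochromatic.
For a fixed S, the K_7 on S has C(7, 2) = 21 edges. P[all 21 edges red] = (1/2)^21, and likewise for blue, so P[monochromatic] = 2·(1/2)^21 = 2^{1 − 21} = 1/1048576.
By linearity: E[X] = C(19, 7) · 2^{1 − 21} = 50388 · 1/1048576 = 12597/262144.
Numerically: E[X] ≈ 0.048054.

E[X] = C(19,7)·2^(1−C(7,2)) = 12597/262144 ≈ 0.048054.


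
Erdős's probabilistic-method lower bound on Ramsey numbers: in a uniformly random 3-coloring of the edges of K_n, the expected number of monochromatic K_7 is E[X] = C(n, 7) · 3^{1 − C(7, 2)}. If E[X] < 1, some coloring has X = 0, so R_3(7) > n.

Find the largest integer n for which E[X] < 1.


We need C(n, 7) · 3^{1 − 21} < 1, i.e. C(n, 7) < 3^{21 − 1} = 3486784401.
Check values of n near the boundary:
  n = 76: C(76, 7) = 2186189400; 2186189400 < 3486784401? YES
  n = 77: C(77, 7) = 2404808340; 2404808340 < 3486784401? YES
  n = 78: C(78, 7) = 2641902120; 2641902120 < 3486784401? YES
  n = 79: C(79, 7) = 2898753715; 2898753715 < 3486784401? YES
  n = 80: C(80, 7) = 3176716400; 3176716400 < 3486784401? YES
  n = 81: C(81, 7) = 3477216600; 3477216600 < 3486784401? YES
  n = 82: C(82, 7) = 3801756816; 3801756816 < 3486784401? NO
The largest n with C(n, 7) < 3486784401 is n = 81 (where E[X] = 42928600/43046721 ≈ 0.997256). Hence R_3(7) > 81, i.e. R_3(7) ≥ 82.

Largest n = 81; hence R_3(7) > 81.


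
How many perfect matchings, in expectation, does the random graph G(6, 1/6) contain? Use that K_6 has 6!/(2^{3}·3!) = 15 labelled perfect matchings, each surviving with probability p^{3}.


K_6 has 6!/(2^{3}·3!) = 15 labelled perfect matchings.
For each such perfect matching H, let X_H = 1 if all 3 edges of H are present in G. Then P[X_H = 1] = p^{3} = (1/6)^{3} = 1/216.
Summing the indicators: E[X] = Σ_H E[X_H] = 15 · p^{3} = 15 · 1/216 = 5/72.
Numerically: E[X] ≈ 0.069444.

E[X] = 15 · (1/6)^{3} = 5/72 ≈ 0.069444.


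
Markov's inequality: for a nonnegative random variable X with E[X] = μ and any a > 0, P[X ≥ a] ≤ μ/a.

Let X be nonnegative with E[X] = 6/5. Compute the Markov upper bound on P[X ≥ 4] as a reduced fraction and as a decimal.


μ = E[X] = 6/5, a = 4.
Markov: P[X ≥ 4] ≤ μ/a = (6/5)/4 = 3/10.
Numerically: ≈ 0.30000.
(Since a = 4 > μ = 1.20000, the bound 3/10 is < 1 and informative.)

P[X ≥ 4] ≤ 3/10 ≈ 0.30000.


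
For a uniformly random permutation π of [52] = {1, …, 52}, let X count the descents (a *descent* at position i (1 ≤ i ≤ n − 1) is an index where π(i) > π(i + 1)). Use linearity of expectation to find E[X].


Write X = Σ X_I over i = 1, …, 51, with X_I the indicator of one descent.
There are 51 indicators.
For each fixed i, the pair (π(i), π(i+1)) is a uniformly random ordered pair of distinct values from {1, …, 52}; by symmetry P[π(i) > π(i+1)] = 1/2.
By linearity: E[X] = 51 · (1/2) = (52 − 1) · (1/2) = 51/2 ≈ 25.5000.

E[X] = 51/2 = 25.5000.


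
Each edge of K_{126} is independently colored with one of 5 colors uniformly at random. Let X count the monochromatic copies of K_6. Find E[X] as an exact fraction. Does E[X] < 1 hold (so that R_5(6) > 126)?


E[X] = C(126, 6) · 5^{1 − 15} = 4925156775 · 5^{−14} = 4925156775/6103515625.
As a reduced fraction: E[X] = 197006271/244140625 ≈ 0.807.
Is E[X] < 1? YES.
Since E[X] < 1, there exists a 5-coloring of K_{126} with no monochromatic K_6; hence R_5(6) > 126.

E[X] = 197006271/244140625 ≈ 0.807; E[X] < 1, so R_5(6) > 126.


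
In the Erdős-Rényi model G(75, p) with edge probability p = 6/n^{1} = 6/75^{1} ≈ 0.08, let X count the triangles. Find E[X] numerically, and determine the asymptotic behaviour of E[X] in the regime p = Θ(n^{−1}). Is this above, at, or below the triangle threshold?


Number of potential triangles: C(75, 3) = 67525.
Each occurs with probability p³ ≈ (0.08)³ ≈ 5.12000000e-04.
By linearity: E[X] = C(75, 3)·p³ ≈ 67525 · 5.12000000e-04 ≈ 34.572800.
Here α = 1, so p = 6/n is exactly at the triangle threshold p ~ 1/n. Asymptotically E[X] → c³/6 = 6³/6 = 36 ≈ 36.000000, a bounded constant. In this regime the triangle count is asymptotically Poisson(c³/6).

E[X] ≈ 34.572800; in regime p = Θ(1/n^{1}) E[X] stays bounded (at the triangle threshold p ~ 1/n).


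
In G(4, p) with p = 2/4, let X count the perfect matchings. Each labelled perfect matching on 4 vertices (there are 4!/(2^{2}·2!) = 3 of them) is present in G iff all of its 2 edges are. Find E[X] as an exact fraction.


K_4 has 4!/(2^{2}·2!) = 3 labelled perfect matchings.
For each such perfect matching H, let X_H = 1 if all 2 edges of H are present in G. Then P[X_H = 1] = p^{2} = (1/2)^{2} = 1/4.
By linearity of expectation: E[X] = Σ_H E[X_H] = 3 · p^{2} = 3 · 1/4 = 3/4.
Numerically: E[X] ≈ 0.75.

E[X] = 3 · (1/2)^{2} = 3/4 ≈ 0.75.


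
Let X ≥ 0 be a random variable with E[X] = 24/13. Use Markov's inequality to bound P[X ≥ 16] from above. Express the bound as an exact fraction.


μ = E[X] = 24/13, a = 16.
Markov: P[X ≥ 16] ≤ μ/a = (24/13)/16 = 3/26.
Numerically: ≈ 0.1154.
(Since a = 16 > μ = 1.8462, the bound 3/26 is < 1 and informative.)

P[X ≥ 16] ≤ 3/26 ≈ 0.1154.


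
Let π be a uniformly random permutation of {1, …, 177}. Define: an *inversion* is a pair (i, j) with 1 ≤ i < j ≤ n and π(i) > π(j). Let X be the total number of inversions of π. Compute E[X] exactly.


Write X = Σ X_I over the C(177, 2) = 15576 pairs i < j, with X_I the indicator of one inversion.
There are 15576 indicators.
For each fixed pair i < j, the values π(i) and π(j) are two distinct elements of {1, …, 177} in uniformly random order; by symmetry P[π(i) > π(j)] = 1/2.
By linearity: E[X] = 15576 · (1/2) = C(177, 2) · (1/2) = 15576/2 = 7788 ≈ 7788.00000.

E[X] = 7788 = 7788.00000.


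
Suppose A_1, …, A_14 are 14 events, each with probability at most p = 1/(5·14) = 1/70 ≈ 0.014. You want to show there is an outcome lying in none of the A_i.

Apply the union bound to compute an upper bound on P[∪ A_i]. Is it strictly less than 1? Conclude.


Union bound: P[∪_{i=1}^{14} A_i] ≤ Σ_i P[A_i] ≤ 14·p = 14·(1/70) = 1/5.
Numerically: 1/5 ≈ 0.200.
Is 1/5 < 1? YES.
Since P[∪ A_i] ≤ 1/5 < 1, the complement has P[∩ A_i^c] ≥ 1 − 1/5 = 4/5 > 0, so some outcome avoids every A_i.

14·p = 1/5 ≈ 0.200; existence CERTIFIED by the union bound.


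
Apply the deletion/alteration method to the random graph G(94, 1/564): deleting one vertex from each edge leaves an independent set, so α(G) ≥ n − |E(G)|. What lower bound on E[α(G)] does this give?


E[|E(G)|] = C(94, 2)·p = 4371 · (1/564) = 31/4.
E[α(G)] ≥ n − E[|E(G)|] = 94 − 31/4 = 345/4.
Numerically: ≈ 86.2500.
(This is only a lower bound; the true E[α(G)] may be larger.)

E[α(G)] ≥ 345/4 ≈ 86.2500.


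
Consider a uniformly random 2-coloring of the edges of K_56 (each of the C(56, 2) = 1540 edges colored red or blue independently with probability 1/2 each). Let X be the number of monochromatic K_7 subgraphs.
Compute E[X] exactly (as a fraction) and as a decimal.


Let X = Σ_S X_S over the C(56, 7) = 231917400 subsets S of size 7, where X_S = 1 if the K_7 on S is monochromatic.
For a fixed S, the K_7 on S has C(7, 2) = 21 edges. P[all 21 edges red] = (1/2)^21, and likewise for blue, so P[monochromatic] = 2·(1/2)^21 = 2^{1 − 21} = 1/1048576.
By linearity of expectation: E[X] = C(56, 7) · 2^{1 − 21} = 231917400 · 1/1048576 = 28989675/131072.
Numerically: E[X] ≈ 221.173668.

E[X] = C(56,7)·2^(1−C(7,2)) = 28989675/131072 ≈ 221.173668.


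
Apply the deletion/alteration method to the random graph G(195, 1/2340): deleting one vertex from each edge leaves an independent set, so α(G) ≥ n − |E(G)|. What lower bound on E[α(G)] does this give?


E[|E(G)|] = C(195, 2)·p = 18915 · (1/2340) = 97/12.
E[α(G)] ≥ n − E[|E(G)|] = 195 − 97/12 = 2243/12.
Numerically: ≈ 186.91667.
(This is only a lower bound; the true E[α(G)] may be larger.)

E[α(G)] ≥ 2243/12 ≈ 186.91667.


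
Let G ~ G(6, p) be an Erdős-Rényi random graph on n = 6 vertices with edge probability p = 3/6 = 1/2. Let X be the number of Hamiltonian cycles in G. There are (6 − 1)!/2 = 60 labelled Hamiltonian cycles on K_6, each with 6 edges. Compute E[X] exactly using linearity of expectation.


K_6 has (6 − 1)!/2 = 60 labelled Hamiltonian cycles.
For each such Hamiltonian cycle H, let X_H = 1 if all 6 edges of H are present in G. Then P[X_H = 1] = p^{6} = (1/2)^{6} = 1/64.
Summing the indicators: E[X] = Σ_H E[X_H] = 60 · p^{6} = 60 · 1/64 = 15/16.
Numerically: E[X] ≈ 0.9375.

E[X] = 60 · (1/2)^{6} = 15/16 ≈ 0.9375.


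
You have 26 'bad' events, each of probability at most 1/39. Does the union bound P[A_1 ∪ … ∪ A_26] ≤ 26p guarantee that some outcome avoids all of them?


Union bound: P[∪_{i=1}^{26} A_i] ≤ Σ_i P[A_i] ≤ 26·p = 26·(1/39) = 2/3.
Numerically: 2/3 ≈ 0.6666667.
Is 2/3 < 1? YES.
Since P[∪ A_i] ≤ 2/3 < 1, the complement has P[∩ A_i^c] ≥ 1 − 2/3 = 1/3 > 0, so some outcome avoids every A_i.

26·p = 2/3 ≈ 0.6666667; existence CERTIFIED by the union bound.


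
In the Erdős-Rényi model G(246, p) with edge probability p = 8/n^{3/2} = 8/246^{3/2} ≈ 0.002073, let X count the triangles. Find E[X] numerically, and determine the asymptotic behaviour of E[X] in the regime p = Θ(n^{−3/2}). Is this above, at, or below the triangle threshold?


Number of potential triangles: C(246, 3) = 2450980.
Each occurs with probability p³ ≈ (0.002073)³ ≈ 8.913781e-09.
By linearity: E[X] = C(246, 3)·p³ ≈ 2450980 · 8.913781e-09 ≈ 0.0218.
Since α = 3/2 > 1, p = c/n^{3/2} = o(1/n) is below the triangle threshold p ~ 1/n. Asymptotically E[X] ~ (c³/6)·n^{3(1−α)} = (8³/6)·n^{-1.5} → 0, so by Markov's inequality G has no triangles w.h.p.

E[X] ≈ 0.0218; in regime p = Θ(1/n^{3/2}) E[X] tends to 0 (below the triangle threshold p ~ 1/n).


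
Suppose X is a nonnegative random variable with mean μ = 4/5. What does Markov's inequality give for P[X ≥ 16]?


μ = E[X] = 4/5, a = 16.
Markov: P[X ≥ 16] ≤ μ/a = (4/5)/16 = 1/20.
Numerically: ≈ 0.050000.
(Since a = 16 > μ = 0.800000, the bound 1/20 is < 1 and informative.)

P[X ≥ 16] ≤ 1/20 ≈ 0.050000.


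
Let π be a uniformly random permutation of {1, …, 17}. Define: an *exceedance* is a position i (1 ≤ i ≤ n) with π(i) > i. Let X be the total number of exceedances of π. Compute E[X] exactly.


Write X = Σ_{i=1}^{17} X_i, where X_i = 1_{π(i) > i}.
For each fixed i, π(i) is uniform over {1, …, 17} (marginal of a uniform permutation), so P[π(i) > i] = (n − i)/n. Summing: Σ_{i=1}^{17} (n − i)/n = (0 + 1 + … + 16)/17 = 17(17 − 1)/(2·17) = (17 − 1)/2.
Hence E[X] = Σ_{i=1}^{17} (17 − i)/17 = 8 ≈ 8.00000.

E[X] = 8 = 8.00000.


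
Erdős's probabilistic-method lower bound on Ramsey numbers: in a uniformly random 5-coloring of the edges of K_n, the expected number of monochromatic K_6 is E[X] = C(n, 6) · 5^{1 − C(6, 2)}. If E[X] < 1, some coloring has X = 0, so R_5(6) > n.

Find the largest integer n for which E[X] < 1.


We need C(n, 6) · 5^{1 − 15} < 1, i.e. C(n, 6) < 5^{15 − 1} = 6103515625.
Check values of n near the boundary:
  n = 128: C(128, 6) = 5423611200; 5423611200 < 6103515625? YES
  n = 129: C(129, 6) = 5688177600; 5688177600 < 6103515625? YES
  n = 130: C(130, 6) = 5963412000; 5963412000 < 6103515625? YES
  n = 131: C(131, 6) = 6249655776; 6249655776 < 6103515625? NO
  n = 132: C(132, 6) = 6547258432; 6547258432 < 6103515625? NO
  n = 133: C(133, 6) = 6856577728; 6856577728 < 6103515625? NO
The largest n with C(n, 6) < 6103515625 is n = 130 (where E[X] = 47707296/48828125 ≈ 0.977). Hence R_5(6) > 130, i.e. R_5(6) ≥ 131.

Largest n = 130; hence R_5(6) > 130.


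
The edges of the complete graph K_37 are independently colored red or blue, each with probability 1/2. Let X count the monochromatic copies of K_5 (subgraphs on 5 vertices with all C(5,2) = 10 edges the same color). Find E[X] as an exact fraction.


Let X = Σ_S X_S over the C(37, 5) = 435897 subsets S of size 5, where X_S = 1 if the K_5 on S is monochromatic.
For a fixed S, the K_5 on S has C(5, 2) = 10 edges. P[all 10 edges red] = (1/2)^10, and likewise for blue, so P[monochromatic] = 2·(1/2)^10 = 2^{1 − 10} = 1/512.
By linearity: E[X] = C(37, 5) · 2^{1 − 10} = 435897 · 1/512 = 435897/512.
Numerically: E[X] ≈ 851.3613.

E[X] = C(37,5)·2^(1−C(5,2)) = 435897/512 ≈ 851.3613.


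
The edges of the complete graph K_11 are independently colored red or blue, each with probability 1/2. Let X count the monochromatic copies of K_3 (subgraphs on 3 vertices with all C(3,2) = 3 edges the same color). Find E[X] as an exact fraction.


Let X = Σ_S X_S over the C(11, 3) = 165 subsets S of size 3, where X_S = 1 if the K_3 on S is monochromatic.
For a fixed S, the K_3 on S has C(3, 2) = 3 edges. P[all 3 edges red] = (1/2)^3, and likewise for blue, so P[monochromatic] = 2·(1/2)^3 = 2^{1 − 3} = 1/4.
By linearity: E[X] = C(11, 3) · 2^{1 − 3} = 165 · 1/4 = 165/4.
Numerically: E[X] ≈ 41.2500.

E[X] = C(11,3)·2^(1−C(3,2)) = 165/4 ≈ 41.2500.


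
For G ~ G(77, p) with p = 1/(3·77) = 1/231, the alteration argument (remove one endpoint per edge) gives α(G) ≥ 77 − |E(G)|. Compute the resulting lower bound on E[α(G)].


E[|E(G)|] = C(77, 2)·p = 2926 · (1/231) = 38/3.
E[α(G)] ≥ n − E[|E(G)|] = 77 − 38/3 = 193/3.
Numerically: ≈ 64.333.
(This is only a lower bound; the true E[α(G)] may be larger.)

E[α(G)] ≥ 193/3 ≈ 64.333.


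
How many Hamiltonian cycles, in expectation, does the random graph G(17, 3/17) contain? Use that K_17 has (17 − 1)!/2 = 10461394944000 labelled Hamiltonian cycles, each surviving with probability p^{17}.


K_17 has (17 − 1)!/2 = 10461394944000 labelled Hamiltonian cycles.
For each such Hamiltonian cycle H, let X_H = 1 if all 17 edges of H are present in G. Then P[X_H = 1] = p^{17} = (3/17)^{17} = 129140163/827240261886336764177.
By linearity: E[X] = Σ_H E[X_H] = 10461394944000 · p^{17} = 10461394944000 · 129140163/827240261886336764177 = 1350986248275535872000/827240261886336764177.
Numerically: E[X] ≈ 1.6331.

E[X] = 10461394944000 · (3/17)^{17} = 1350986248275535872000/827240261886336764177 ≈ 1.6331.


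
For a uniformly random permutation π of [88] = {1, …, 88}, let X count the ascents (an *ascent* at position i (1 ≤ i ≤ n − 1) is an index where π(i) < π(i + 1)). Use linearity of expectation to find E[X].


Write X = Σ X_I over i = 1, …, 87, with X_I the indicator of one ascent.
There are 87 indicators.
For each fixed i, the pair (π(i), π(i+1)) is a uniformly random ordered pair of distinct values from {1, …, 88}; by symmetry P[π(i) < π(i+1)] = 1/2.
By linearity: E[X] = 87 · (1/2) = (88 − 1) · (1/2) = 87/2 ≈ 43.5000.

E[X] = 87/2 = 43.5000.


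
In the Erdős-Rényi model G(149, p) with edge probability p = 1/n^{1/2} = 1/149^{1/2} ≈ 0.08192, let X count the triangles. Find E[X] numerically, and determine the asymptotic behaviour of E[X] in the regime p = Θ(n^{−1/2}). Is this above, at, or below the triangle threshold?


Number of potential triangles: C(149, 3) = 540274.
Each occurs with probability p³ ≈ (0.08192)³ ≈ 5.498201e-04.
By linearity: E[X] = C(149, 3)·p³ ≈ 540274 · 5.498201e-04 ≈ 297.0535.
Since α = 1/2 < 1, p = c/n^{1/2} ≫ 1/n is above the triangle threshold p ~ 1/n. Asymptotically E[X] ~ (c³/6)·n^{3(1−α)} = (1³/6)·n^{1.5} → ∞; triangles are abundant w.h.p.

E[X] ≈ 297.0535; in regime p = Θ(1/n^{1/2}) E[X] diverges (above the triangle threshold p ~ 1/n).


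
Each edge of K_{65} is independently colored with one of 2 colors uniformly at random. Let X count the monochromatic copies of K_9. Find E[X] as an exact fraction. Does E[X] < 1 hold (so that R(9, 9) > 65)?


E[X] = C(65, 9) · 2^{1 − 36} = 31966749880 · 2^{−35} = 31966749880/34359738368.
As a reduced fraction: E[X] = 3995843735/4294967296 ≈ 0.9304.
Is E[X] < 1? YES.
Since E[X] < 1, there exists a 2-coloring of K_{65} with no monochromatic K_9; hence R(9, 9) > 65.

E[X] = 3995843735/4294967296 ≈ 0.9304; E[X] < 1, so R(9, 9) > 65.


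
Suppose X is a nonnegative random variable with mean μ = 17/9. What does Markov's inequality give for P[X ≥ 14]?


μ = E[X] = 17/9, a = 14.
Markov: P[X ≥ 14] ≤ μ/a = (17/9)/14 = 17/126.
Numerically: ≈ 0.13492.
(Since a = 14 > μ = 1.88889, the bound 17/126 is < 1 and informative.)

P[X ≥ 14] ≤ 17/126 ≈ 0.13492.


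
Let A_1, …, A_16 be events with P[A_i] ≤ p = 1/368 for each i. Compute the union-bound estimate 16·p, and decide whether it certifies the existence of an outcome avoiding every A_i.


Union bound: P[∪_{i=1}^{16} A_i] ≤ Σ_i P[A_i] ≤ 16·p = 16·(1/368) = 1/23.
Numerically: 1/23 ≈ 0.043.
Is 1/23 < 1? YES.
Since P[∪ A_i] ≤ 1/23 < 1, the complement has P[∩ A_i^c] ≥ 1 − 1/23 = 22/23 > 0, so some outcome avoids every A_i.

16·p = 1/23 ≈ 0.043; existence CERTIFIED by the union bound.


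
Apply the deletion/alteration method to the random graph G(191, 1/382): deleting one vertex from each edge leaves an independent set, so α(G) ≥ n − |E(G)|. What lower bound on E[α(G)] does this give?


E[|E(G)|] = C(191, 2)·p = 18145 · (1/382) = 95/2.
E[α(G)] ≥ n − E[|E(G)|] = 191 − 95/2 = 287/2.
Numerically: ≈ 143.500000.
(This is only a lower bound; the true E[α(G)] may be larger.)

E[α(G)] ≥ 287/2 ≈ 143.500000.


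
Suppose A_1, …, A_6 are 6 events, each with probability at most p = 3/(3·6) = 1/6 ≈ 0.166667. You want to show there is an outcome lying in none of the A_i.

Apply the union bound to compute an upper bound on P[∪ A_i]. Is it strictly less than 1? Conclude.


Union bound: P[∪_{i=1}^{6} A_i] ≤ Σ_i P[A_i] ≤ 6·p = 6·(1/6) = 1.
Numerically: 1 ≈ 1.000000.
Is 1 < 1? NO.
Since the bound 1 is ≥ 1, the union bound is uninformative here; it does NOT by itself certify existence.

6·p = 1 ≈ 1.000000; existence NOT certified by the union bound.


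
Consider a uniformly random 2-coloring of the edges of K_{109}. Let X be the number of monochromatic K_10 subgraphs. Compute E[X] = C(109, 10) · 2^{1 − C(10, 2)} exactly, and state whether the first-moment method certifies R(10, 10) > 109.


E[X] = C(109, 10) · 2^{1 − 45} = 42634215112710 · 2^{−44} = 42634215112710/17592186044416.
As a reduced fraction: E[X] = 21317107556355/8796093022208 ≈ 2.423.
Is E[X] < 1? NO.
Since E[X] ≥ 1, the first-moment bound is inconclusive at n = 109; it does NOT by itself certify R(10, 10) > 109.

E[X] = 21317107556355/8796093022208 ≈ 2.423; E[X] ≥ 1; first-moment method inconclusive here.


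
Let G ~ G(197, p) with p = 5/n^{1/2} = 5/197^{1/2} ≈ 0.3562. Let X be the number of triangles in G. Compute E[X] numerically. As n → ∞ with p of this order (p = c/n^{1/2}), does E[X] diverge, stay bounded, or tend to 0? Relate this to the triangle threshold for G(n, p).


Number of potential triangles: C(197, 3) = 1254890.
Each occurs with probability p³ ≈ (0.3562)³ ≈ 4.520752e-02.
By linearity: E[X] = C(197, 3)·p³ ≈ 1254890 · 4.520752e-02 ≈ 56730.4636.
Since α = 1/2 < 1, p = c/n^{1/2} ≫ 1/n is above the triangle threshold p ~ 1/n. Asymptotically E[X] ~ (c³/6)·n^{3(1−α)} = (5³/6)·n^{1.5} → ∞; triangles are abundant w.h.p.

E[X] ≈ 56730.4636; in regime p = Θ(1/n^{1/2}) E[X] diverges (above the triangle threshold p ~ 1/n).


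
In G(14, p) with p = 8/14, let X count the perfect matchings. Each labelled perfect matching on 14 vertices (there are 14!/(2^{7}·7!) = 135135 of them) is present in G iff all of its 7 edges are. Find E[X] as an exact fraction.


K_14 has 14!/(2^{7}·7!) = 135135 labelled perfect matchings.
For each such perfect matching H, let X_H = 1 if all 7 edges of H are present in G. Then P[X_H = 1] = p^{7} = (4/7)^{7} = 16384/823543.
Summing the indicators: E[X] = Σ_H E[X_H] = 135135 · p^{7} = 135135 · 16384/823543 = 316293120/117649.
Numerically: E[X] ≈ 2688.4.

E[X] = 135135 · (4/7)^{7} = 316293120/117649 ≈ 2688.4.


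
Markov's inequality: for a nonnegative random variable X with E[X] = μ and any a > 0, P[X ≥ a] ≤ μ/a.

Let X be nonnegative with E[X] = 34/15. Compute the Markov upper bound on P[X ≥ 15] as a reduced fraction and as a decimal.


μ = E[X] = 34/15, a = 15.
Markov: P[X ≥ 15] ≤ μ/a = (34/15)/15 = 34/225.
Numerically: ≈ 0.1511.
(Since a = 15 > μ = 2.2667, the bound 34/225 is < 1 and informative.)

P[X ≥ 15] ≤ 34/225 ≈ 0.1511.


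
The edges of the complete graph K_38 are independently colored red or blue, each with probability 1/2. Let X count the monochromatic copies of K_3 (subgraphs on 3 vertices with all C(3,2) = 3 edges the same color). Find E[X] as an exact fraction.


Let X = Σ_S X_S over the C(38, 3) = 8436 subsets S of size 3, where X_S = 1 if the K_3 on S is monochromatic.
For a fixed S, the K_3 on S has C(3, 2) = 3 edges. P[all 3 edges red] = (1/2)^3, and likewise for blue, so P[monochromatic] = 2·(1/2)^3 = 2^{1 − 3} = 1/4.
Summing: E[X] = C(38, 3) · 2^{1 − 3} = 8436 · 1/4 = 2109.
Numerically: E[X] ≈ 2109.0000.

E[X] = C(38,3)·2^(1−C(3,2)) = 2109 ≈ 2109.0000.


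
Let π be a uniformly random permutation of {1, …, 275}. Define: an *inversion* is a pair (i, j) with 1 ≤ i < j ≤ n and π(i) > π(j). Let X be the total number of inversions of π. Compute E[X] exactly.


Write X = Σ X_I over the C(275, 2) = 37675 pairs i < j, with X_I the indicator of one inversion.
There are 37675 indicators.
For each fixed pair i < j, the values π(i) and π(j) are two distinct elements of {1, …, 275} in uniformly random order; by symmetry P[π(i) > π(j)] = 1/2.
By linearity: E[X] = 37675 · (1/2) = C(275, 2) · (1/2) = 37675/2 = 37675/2 ≈ 18837.500000.

E[X] = 37675/2 = 18837.500000.
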